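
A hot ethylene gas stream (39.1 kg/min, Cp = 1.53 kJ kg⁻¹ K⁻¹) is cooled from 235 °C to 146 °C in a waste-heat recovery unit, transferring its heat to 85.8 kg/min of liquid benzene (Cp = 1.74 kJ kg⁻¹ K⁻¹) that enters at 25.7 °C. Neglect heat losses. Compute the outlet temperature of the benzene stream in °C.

T_c,out = 61.4 °C

Heat released by hot stream: Q = 39.1 × 1.53 × (235 − 146) = 5324.2 kJ/min
Energy balance on cold side (adiabatic exchanger): Q = ṁ_c·Cp_c·(T_c,out − T_c,in)
T_c,out = 25.7 + 5324.2/(85.8 × 1.74) = 61.363 °C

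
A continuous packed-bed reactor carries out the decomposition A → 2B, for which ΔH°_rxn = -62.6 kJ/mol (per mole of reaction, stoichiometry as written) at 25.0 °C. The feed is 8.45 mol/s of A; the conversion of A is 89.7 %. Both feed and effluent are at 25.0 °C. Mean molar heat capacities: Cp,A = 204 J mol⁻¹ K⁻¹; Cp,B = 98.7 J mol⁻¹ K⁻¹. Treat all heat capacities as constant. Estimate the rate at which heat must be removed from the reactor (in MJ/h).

Q_out = 1710 MJ/h

Extent of reaction ξ = 0.897 × 8.45 = 7.5796 mol/s
Reaction term: ξ·ΔH°_rxn = 7.5796 × -62.6 = -474.49 kJ/s
Q = ΔH = -474.49 kJ/s = -474.49 kW
Heat removed = 1708.1 MJ/h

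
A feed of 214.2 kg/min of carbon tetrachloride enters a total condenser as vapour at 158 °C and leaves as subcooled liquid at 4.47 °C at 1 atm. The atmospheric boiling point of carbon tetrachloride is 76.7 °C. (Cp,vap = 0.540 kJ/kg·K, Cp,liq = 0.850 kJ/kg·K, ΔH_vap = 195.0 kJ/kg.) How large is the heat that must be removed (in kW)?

Q_c = 1070 kW

vapour 158→76.7 °C: -43.902 kJ/kg
condensation at 76.7 °C: -195 kJ/kg
liquid 76.7→4.47 °C: -61.395 kJ/kg
Δh = -43.902 + -195 + -61.395 = -300.3 kJ/kg
Q = ṁ·Δh = 214.2 kg/min × -300.3 kJ/kg = -64324 kJ/min
|Q| = 1072.1 kW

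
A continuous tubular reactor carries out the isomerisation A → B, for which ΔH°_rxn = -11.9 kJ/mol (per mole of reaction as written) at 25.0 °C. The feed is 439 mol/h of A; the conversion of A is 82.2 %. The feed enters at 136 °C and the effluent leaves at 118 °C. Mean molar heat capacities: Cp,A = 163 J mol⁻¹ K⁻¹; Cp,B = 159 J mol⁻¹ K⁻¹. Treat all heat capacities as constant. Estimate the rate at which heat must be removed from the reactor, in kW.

Q_out = 1.59 kW

Extent of reaction ξ = 0.822 × 439 = 360.86 mol/h
Reaction term: ξ·ΔH°_rxn = 360.86 × -11.9 = -4294.2 kJ/h
Sensible, feed 136→25 °C: -7942.8 kJ/h
Outlet flows (mol/h): A 78.142, B 360.86
Sensible, products 25→118 °C: 6520.6 kJ/h
Q = ΔH = -5716.5 kJ/h = -1.5879 kW
Heat removed = 1.5879 kW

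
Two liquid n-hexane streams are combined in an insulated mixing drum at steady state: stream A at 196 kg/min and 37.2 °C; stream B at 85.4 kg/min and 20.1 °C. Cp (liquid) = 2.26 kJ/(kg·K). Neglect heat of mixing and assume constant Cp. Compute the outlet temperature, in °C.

T_out = 32.0 °C

Adiabatic, steady state ⇒ Σ ṁᵢCp,ᵢ(T_out − Tᵢ) = 0
Σ ṁᵢCp,ᵢTᵢ = 196×2.26×37.2 + 85.4×2.26×20.1 = 20357
Σ ṁᵢCp,ᵢ = 196×2.26 + 85.4×2.26 = 635.96
T_out = 20357 / 635.96 = 32.01 °C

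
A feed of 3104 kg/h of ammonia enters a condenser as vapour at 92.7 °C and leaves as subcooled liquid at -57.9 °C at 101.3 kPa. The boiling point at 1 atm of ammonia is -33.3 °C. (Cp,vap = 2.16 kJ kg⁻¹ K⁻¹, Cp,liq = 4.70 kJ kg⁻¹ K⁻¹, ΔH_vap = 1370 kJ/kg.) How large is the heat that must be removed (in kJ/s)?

vapour 92.7→-33.3 °C: -272.16 kJ/kg
condensation at -33.3 °C: -1370 kJ/kg
liquid -33.3→-57.9 °C: -115.62 kJ/kg
Δh = -272.16 + -1370 + -115.62 = -1757.8 kJ/kg
Q = ṁ·Δh = 3104 kg/h × -1757.8 kJ/kg = -5.4561e+06 kJ/h
|Q| = 1515.6 kW

Q_c = 1520 kJ/s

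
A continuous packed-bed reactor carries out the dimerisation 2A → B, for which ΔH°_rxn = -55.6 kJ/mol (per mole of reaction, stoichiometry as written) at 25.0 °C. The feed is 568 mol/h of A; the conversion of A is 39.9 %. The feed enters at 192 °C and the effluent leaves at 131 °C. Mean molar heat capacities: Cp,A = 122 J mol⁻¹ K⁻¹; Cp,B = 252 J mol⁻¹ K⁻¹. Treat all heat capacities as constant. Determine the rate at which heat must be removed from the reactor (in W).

Q_out = 2900 W

Extent of reaction ξ = 0.399 × 568 / 2 = 113.32 mol/h
Reaction term: ξ·ΔH°_rxn = 113.32 × -55.6 = -6300.4 kJ/h
Sensible, feed 192→25 °C: -11572 kJ/h
Outlet flows (mol/h): A 341.37, B 113.32
Sensible, products 25→131 °C: 7441.5 kJ/h
Q = ΔH = -10431 kJ/h = -2.8976 kW
Heat removed = 2897.6 W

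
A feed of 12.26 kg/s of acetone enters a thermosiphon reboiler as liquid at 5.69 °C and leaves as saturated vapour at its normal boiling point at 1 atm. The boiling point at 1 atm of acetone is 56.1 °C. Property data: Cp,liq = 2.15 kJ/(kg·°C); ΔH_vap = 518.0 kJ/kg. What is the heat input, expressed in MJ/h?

liquid 5.69→56.1 °C: 108.38 kJ/kg
vaporisation at 56.1 °C: 518 kJ/kg
Δh = 108.38 + 518 = 626.38 kJ/kg
Q = ṁ·Δh = 12.26 kg/s × 626.38 kJ/kg = 7679.4 kJ/s
|Q| = 7679.4 kW = 27646 MJ/h

Q = 27600 MJ/h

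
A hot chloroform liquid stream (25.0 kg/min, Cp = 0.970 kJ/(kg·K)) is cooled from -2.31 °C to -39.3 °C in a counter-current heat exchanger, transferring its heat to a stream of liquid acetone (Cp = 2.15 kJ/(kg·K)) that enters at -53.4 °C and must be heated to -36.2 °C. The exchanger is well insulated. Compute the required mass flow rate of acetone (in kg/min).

ṁ_c = 24.3 kg/min

Heat released by hot stream: Q = 25.0 × 0.970 × (-2.31 − -39.3) = 897.01 kJ/min
Energy balance on cold side (adiabatic exchanger): Q = ṁ_c·Cp_c·(T_c,out − T_c,in)
ṁ_c = 897.01 / [2.15 × (-36.2 − -53.4)] = 24.257 kg/min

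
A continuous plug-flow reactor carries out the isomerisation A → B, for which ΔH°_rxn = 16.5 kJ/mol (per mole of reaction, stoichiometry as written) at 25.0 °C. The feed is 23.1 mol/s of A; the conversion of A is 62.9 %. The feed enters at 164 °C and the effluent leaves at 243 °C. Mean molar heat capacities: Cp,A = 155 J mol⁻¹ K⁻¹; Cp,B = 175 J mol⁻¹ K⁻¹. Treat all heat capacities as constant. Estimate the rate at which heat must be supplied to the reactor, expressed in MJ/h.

Extent of reaction ξ = 0.629 × 23.1 = 14.53 mol/s
Reaction term: ξ·ΔH°_rxn = 14.53 × 16.5 = 239.74 kJ/s
Sensible, feed 164→25 °C: -497.69 kJ/s
Outlet flows (mol/s): A 8.5701, B 14.53
Sensible, products 25→243 °C: 843.9 kJ/s
Q = ΔH = 585.95 kJ/s = 585.95 kW
Heat supplied = 2109.4 MJ/h

Q_in = 2110 MJ/h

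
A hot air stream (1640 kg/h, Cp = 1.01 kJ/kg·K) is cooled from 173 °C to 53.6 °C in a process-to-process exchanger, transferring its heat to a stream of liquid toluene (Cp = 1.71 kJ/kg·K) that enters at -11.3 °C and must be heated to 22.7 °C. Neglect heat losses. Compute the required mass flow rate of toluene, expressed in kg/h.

ṁ_c = 3400 kg/h

Heat released by hot stream: Q = 1640 × 1.01 × (173 − 53.6) = 197770 kJ/h
Energy balance on cold side (adiabatic exchanger): Q = ṁ_c·Cp_c·(T_c,out − T_c,in)
ṁ_c = 197770 / [1.71 × (22.7 − -11.3)] = 3401.7 kg/h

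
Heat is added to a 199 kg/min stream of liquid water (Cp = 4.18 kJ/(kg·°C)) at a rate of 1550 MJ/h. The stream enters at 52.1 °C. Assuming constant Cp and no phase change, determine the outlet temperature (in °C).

T_out = 83.2 °C

Q = 1550 MJ/h = 25833 kJ/min
ΔT = Q/(ṁ·Cp) = 25833/(199×4.18) = 31.056 K
T_out = 52.1 + 31.056 = 83.156 °C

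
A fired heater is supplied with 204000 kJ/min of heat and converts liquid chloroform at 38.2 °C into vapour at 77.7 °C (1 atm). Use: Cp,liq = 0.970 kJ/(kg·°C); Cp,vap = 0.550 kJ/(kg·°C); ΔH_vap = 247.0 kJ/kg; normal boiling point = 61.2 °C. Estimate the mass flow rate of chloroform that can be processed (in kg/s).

ṁ = 12.2 kg/s

Δh = 0.970×(61.2−38.2) + 247.0 + 0.550×(77.7−61.2) = 278.38 kJ/kg
Q = 204000 kJ/min = 3400 kJ/s = 3400 kJ/s
ṁ = Q/Δh = 3400 / 278.38 = 12.213 kg/s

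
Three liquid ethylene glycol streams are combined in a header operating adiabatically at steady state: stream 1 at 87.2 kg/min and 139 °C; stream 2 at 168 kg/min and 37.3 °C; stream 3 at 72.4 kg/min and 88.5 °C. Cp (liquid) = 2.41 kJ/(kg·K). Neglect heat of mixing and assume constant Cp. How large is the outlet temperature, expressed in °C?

T_out = 75.7 °C

Energy balance with Q = 0: Σ ṁᵢCp,ᵢ(T_out − Tᵢ) = 0
T_out = Σ ṁᵢCp,ᵢTᵢ / Σ ṁᵢCp,ᵢ
      = 59755 / 789.52 = 75.686 °C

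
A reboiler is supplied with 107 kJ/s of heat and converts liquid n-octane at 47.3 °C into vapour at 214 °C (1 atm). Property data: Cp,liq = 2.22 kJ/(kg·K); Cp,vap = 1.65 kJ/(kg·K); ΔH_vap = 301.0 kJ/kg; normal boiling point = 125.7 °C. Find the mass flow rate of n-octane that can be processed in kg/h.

ṁ = 621 kg/h

Δh = 2.22×(125.7−47.3) + 301.0 + 1.65×(214−125.7) = 620.74 kJ/kg
Q = 107 kJ/s = 107 kJ/s = 385200 kJ/h
ṁ = Q/Δh = 385200 / 620.74 = 620.55 kg/h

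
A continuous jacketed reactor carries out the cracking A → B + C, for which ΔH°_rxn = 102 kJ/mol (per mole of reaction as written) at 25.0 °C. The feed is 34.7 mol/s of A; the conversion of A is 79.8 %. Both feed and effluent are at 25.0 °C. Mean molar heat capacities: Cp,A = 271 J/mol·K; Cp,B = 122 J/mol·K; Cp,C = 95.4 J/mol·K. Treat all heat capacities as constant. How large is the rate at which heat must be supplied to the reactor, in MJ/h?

Extent of reaction ξ = 0.798 × 34.7 = 27.691 mol/s
Reaction term: ξ·ΔH°_rxn = 27.691 × 102 = 2824.4 kJ/s
Q = ΔH = 2824.4 kJ/s = 2824.4 kW
Heat supplied = 10168 MJ/h

Q_in = 10200 MJ/h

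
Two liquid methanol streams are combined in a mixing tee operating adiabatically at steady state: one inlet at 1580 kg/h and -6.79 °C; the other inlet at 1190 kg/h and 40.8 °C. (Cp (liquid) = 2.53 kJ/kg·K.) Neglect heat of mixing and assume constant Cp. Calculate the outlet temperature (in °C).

Adiabatic, steady state ⇒ Σ ṁᵢCp,ᵢ(T_out − Tᵢ) = 0
T_out = Σ ṁᵢCp,ᵢTᵢ / Σ ṁᵢCp,ᵢ
      = 95694 / 7008.1 = 13.655 °C

T_out = 13.7 °C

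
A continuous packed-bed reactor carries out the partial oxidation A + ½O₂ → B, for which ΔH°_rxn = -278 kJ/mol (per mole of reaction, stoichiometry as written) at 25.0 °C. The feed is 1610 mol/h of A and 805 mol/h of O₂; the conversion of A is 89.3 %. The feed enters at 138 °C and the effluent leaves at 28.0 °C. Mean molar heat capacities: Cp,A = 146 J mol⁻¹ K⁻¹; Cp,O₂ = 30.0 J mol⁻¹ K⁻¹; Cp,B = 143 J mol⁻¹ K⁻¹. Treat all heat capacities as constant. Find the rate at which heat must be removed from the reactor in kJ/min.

Q_out = 7140 kJ/min

Extent of reaction ξ = 0.893 × 1610 = 1437.7 mol/h
Reaction term: ξ·ΔH°_rxn = 1437.7 × -278 = -399690 kJ/h
Sensible, feed 138→25 °C: -29291 kJ/h
Outlet flows (mol/h): A 172.27, O₂ 86.135, B 1437.7
Sensible, products 25→28.0 °C: 699.99 kJ/h
Q = ΔH = -428280 kJ/h = -118.97 kW
Heat removed = 7138 kJ/min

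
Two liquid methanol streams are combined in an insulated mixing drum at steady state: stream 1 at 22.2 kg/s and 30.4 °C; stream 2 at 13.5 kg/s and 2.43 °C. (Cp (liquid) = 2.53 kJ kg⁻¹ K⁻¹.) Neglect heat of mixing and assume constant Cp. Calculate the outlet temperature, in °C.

T_out = 19.8 °C

Energy balance with Q = 0: Σ ṁᵢCp,ᵢ(T_out − Tᵢ) = 0
T_out = Σ ṁᵢCp,ᵢTᵢ / Σ ṁᵢCp,ᵢ
      = 1790.4 / 90.321 = 19.823 °C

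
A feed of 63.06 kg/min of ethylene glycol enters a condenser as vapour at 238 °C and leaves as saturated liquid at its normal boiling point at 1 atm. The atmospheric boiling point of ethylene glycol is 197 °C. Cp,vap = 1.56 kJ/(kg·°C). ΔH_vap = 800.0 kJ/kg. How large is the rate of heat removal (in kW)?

vapour 238→197 °C: -63.96 kJ/kg
condensation at 197 °C: -800 kJ/kg
Δh = -63.96 + -800 = -863.96 kJ/kg
Q = ṁ·Δh = 63.06 kg/min × -863.96 kJ/kg = -54481 kJ/min
|Q| = 908.02 kW

Q_c = 908 kW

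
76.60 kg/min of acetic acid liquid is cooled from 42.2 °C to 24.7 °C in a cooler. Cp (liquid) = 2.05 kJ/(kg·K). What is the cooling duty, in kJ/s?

Q = ṁ·Cp·ΔT = 76.60 × 2.05 × (24.7 − 42.2) = -2748 kJ/min
Converting: 2748 / 60 s = 45.8 kW

Q_c = 45.8 kJ/s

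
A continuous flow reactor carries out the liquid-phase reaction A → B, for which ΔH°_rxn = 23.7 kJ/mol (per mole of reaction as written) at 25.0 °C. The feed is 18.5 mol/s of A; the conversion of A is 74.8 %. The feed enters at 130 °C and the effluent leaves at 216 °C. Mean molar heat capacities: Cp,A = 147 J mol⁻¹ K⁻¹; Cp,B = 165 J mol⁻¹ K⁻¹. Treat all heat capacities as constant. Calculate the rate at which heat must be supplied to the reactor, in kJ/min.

Q_in = 36600 kJ/min

Extent of reaction ξ = 0.748 × 18.5 = 13.838 mol/s
Reaction term: ξ·ΔH°_rxn = 13.838 × 23.7 = 327.96 kJ/s
Sensible, feed 130→25 °C: -285.55 kJ/s
Outlet flows (mol/s): A 4.662, B 13.838
Sensible, products 25→216 °C: 567 kJ/s
Q = ΔH = 609.41 kJ/s = 609.41 kW
Heat supplied = 36565 kJ/min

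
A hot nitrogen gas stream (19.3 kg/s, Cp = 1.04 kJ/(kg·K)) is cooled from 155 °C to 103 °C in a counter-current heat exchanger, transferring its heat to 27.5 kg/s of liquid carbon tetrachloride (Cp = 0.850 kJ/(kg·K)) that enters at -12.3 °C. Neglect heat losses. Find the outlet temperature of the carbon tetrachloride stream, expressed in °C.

Heat released by hot stream: Q = 19.3 × 1.04 × (155 − 103) = 1043.7 kJ/s
Energy balance on cold side (adiabatic exchanger): Q = ṁ_c·Cp_c·(T_c,out − T_c,in)
T_c,out = -12.3 + 1043.7/(27.5 × 0.850) = 32.352 °C

T_c,out = 32.4 °C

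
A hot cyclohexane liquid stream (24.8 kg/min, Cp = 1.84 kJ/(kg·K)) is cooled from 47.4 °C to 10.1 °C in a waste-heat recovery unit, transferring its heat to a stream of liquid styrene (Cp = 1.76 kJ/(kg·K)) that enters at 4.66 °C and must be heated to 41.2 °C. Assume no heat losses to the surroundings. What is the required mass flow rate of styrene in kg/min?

Heat released by hot stream: Q = 24.8 × 1.84 × (47.4 − 10.1) = 1702.1 kJ/min
Energy balance on cold side (adiabatic exchanger): Q = ṁ_c·Cp_c·(T_c,out − T_c,in)
ṁ_c = 1702.1 / [1.76 × (41.2 − 4.66)] = 26.467 kg/min

ṁ_c = 26.5 kg/min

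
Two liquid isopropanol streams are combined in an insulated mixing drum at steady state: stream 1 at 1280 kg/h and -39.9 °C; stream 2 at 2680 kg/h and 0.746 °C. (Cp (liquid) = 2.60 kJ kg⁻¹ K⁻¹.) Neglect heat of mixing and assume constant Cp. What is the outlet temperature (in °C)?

Adiabatic, steady state ⇒ Σ ṁᵢCp,ᵢ(T_out − Tᵢ) = 0
Σ ṁᵢCp,ᵢTᵢ = 1280×2.60×-39.9 + 2680×2.60×0.746 = -127590
Σ ṁᵢCp,ᵢ = 1280×2.60 + 2680×2.60 = 10296
T_out = -127590 / 10296 = -12.392 °C

T_out = -12.4 °C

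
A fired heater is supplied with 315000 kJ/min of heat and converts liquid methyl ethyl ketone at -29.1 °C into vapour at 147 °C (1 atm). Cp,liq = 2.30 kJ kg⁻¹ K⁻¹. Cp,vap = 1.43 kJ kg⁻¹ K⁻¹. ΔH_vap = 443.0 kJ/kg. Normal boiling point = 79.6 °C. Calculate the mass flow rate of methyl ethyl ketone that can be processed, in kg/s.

Δh = 2.30×(79.6−-29.1) + 443.0 + 1.43×(147−79.6) = 789.39 kJ/kg
Q = 315000 kJ/min = 5250 kJ/s = 5250 kJ/s
ṁ = Q/Δh = 5250 / 789.39 = 6.6507 kg/s

ṁ = 6.65 kg/s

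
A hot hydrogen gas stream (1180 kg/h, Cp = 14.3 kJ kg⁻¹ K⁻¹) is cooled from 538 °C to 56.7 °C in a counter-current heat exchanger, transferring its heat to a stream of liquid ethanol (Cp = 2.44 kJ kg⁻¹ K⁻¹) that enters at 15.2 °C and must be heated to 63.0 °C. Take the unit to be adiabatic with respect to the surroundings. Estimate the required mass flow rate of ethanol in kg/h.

ṁ_c = 69600 kg/h

Heat released by hot stream: Q = 1180 × 14.3 × (538 − 56.7) = 8.1215e+06 kJ/h
Energy balance on cold side (adiabatic exchanger): Q = ṁ_c·Cp_c·(T_c,out − T_c,in)
ṁ_c = 8.1215e+06 / [2.44 × (63.0 − 15.2)] = 69633 kg/h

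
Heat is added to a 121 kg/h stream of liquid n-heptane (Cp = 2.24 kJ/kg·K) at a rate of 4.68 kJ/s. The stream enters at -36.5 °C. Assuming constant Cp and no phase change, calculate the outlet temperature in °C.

T_out = 25.7 °C

Q = 4.68 kJ/s = 16848 kJ/h
ΔT = Q/(ṁ·Cp) = 16848/(121×2.24) = 62.161 K
T_out = -36.5 + 62.161 = 25.661 °C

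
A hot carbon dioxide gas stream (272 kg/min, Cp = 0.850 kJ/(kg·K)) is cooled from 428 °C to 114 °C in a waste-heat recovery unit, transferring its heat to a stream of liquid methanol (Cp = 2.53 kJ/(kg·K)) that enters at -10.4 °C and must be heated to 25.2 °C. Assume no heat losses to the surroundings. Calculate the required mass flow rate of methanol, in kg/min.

Heat released by hot stream: Q = 272 × 0.850 × (428 − 114) = 72597 kJ/min
Energy balance on cold side (adiabatic exchanger): Q = ṁ_c·Cp_c·(T_c,out − T_c,in)
ṁ_c = 72597 / [2.53 × (25.2 − -10.4)] = 806.02 kg/min

ṁ_c = 806 kg/min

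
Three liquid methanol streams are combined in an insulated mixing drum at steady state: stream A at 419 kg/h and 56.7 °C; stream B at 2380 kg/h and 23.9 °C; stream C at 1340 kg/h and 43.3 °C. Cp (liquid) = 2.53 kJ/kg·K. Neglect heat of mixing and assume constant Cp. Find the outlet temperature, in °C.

Energy balance with Q = 0: Σ ṁᵢCp,ᵢ(T_out − Tᵢ) = 0
Σ ṁᵢCp,ᵢTᵢ = 419×2.53×56.7 + 2380×2.53×23.9 + 1340×2.53×43.3 = 350810
Σ ṁᵢCp,ᵢ = 419×2.53 + 2380×2.53 + 1340×2.53 = 10472
T_out = 350810 / 10472 = 33.501 °C

T_out = 33.5 °C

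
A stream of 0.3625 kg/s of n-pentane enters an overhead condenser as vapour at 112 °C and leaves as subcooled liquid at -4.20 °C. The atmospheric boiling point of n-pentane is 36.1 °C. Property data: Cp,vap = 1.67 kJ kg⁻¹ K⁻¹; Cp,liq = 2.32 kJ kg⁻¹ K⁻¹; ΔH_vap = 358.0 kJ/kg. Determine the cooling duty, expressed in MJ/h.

Q_c = 755 MJ/h

vapour 112→36.1 °C: -126.75 kJ/kg
condensation at 36.1 °C: -358 kJ/kg
liquid 36.1→-4.20 °C: -93.496 kJ/kg
Δh = -126.75 + -358 + -93.496 = -578.25 kJ/kg
Q = ṁ·Δh = 0.3625 kg/s × -578.25 kJ/kg = -209.62 kJ/s
|Q| = 209.62 kW = 754.61 MJ/h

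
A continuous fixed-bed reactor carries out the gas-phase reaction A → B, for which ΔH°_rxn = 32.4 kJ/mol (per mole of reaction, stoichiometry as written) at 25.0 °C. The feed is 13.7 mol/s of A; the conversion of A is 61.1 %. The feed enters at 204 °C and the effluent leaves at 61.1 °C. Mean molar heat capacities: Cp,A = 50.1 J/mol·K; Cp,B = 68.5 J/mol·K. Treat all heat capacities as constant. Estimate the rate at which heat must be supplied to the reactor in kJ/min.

Extent of reaction ξ = 0.611 × 13.7 = 8.3707 mol/s
Reaction term: ξ·ΔH°_rxn = 8.3707 × 32.4 = 271.21 kJ/s
Sensible, feed 204→25 °C: -122.86 kJ/s
Outlet flows (mol/s): A 5.3293, B 8.3707
Sensible, products 25→61.1 °C: 30.338 kJ/s
Q = ΔH = 178.69 kJ/s = 178.69 kW
Heat supplied = 10721 kJ/min

Q_in = 10700 kJ/min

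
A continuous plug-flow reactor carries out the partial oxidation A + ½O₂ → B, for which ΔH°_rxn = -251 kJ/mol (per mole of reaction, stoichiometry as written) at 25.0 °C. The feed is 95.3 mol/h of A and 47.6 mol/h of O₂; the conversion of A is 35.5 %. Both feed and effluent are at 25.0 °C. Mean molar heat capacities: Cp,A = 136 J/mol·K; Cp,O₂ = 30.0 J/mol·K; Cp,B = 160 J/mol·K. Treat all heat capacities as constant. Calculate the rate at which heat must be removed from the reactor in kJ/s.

Extent of reaction ξ = 0.355 × 95.3 = 33.831 mol/h
Reaction term: ξ·ΔH°_rxn = 33.831 × -251 = -8491.7 kJ/h
Q = ΔH = -8491.7 kJ/h = -2.3588 kW
Heat removed = 2.3588 kJ/s

Q_out = 2.36 kJ/s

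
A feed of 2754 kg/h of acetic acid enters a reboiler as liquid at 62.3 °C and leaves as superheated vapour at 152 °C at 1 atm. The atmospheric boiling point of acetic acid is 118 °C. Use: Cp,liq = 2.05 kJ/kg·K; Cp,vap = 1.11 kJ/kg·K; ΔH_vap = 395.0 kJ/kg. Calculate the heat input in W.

liquid 62.3→118 °C: 114.19 kJ/kg
vaporisation at 118 °C: 395 kJ/kg
vapour 118→152 °C: 37.74 kJ/kg
Δh = 114.19 + 395 + 37.74 = 546.92 kJ/kg
Q = ṁ·Δh = 2754 kg/h × 546.92 kJ/kg = 1.5062e+06 kJ/h
|Q| = 418.4 kW = 418400 W

Q = 418000 W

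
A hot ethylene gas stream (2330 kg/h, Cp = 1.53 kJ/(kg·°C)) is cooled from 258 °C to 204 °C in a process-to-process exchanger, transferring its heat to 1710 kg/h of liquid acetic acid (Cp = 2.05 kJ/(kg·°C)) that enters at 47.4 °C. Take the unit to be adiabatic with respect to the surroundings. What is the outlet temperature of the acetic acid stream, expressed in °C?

T_c,out = 102 °C

Heat released by hot stream: Q = 2330 × 1.53 × (258 − 204) = 192500 kJ/h
Energy balance on cold side (adiabatic exchanger): Q = ṁ_c·Cp_c·(T_c,out − T_c,in)
T_c,out = 47.4 + 192500/(1710 × 2.05) = 102.32 °C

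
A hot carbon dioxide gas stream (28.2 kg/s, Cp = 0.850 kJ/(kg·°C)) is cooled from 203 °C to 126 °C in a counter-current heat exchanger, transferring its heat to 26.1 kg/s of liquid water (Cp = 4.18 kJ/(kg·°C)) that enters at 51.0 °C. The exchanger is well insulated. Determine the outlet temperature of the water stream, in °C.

T_c,out = 67.9 °C

Heat released by hot stream: Q = 28.2 × 0.850 × (203 − 126) = 1845.7 kJ/s
Energy balance on cold side (adiabatic exchanger): Q = ṁ_c·Cp_c·(T_c,out − T_c,in)
T_c,out = 51.0 + 1845.7/(26.1 × 4.18) = 67.918 °C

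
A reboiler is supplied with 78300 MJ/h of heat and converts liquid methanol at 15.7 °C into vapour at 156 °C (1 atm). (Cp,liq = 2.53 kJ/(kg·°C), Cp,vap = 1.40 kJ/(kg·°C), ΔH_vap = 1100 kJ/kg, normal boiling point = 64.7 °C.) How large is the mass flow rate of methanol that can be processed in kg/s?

Δh = 2.53×(64.7−15.7) + 1100 + 1.40×(156−64.7) = 1351.8 kJ/kg
Q = 78300 MJ/h = 21750 kJ/s = 21750 kJ/s
ṁ = Q/Δh = 21750 / 1351.8 = 16.09 kg/s

ṁ = 16.1 kg/s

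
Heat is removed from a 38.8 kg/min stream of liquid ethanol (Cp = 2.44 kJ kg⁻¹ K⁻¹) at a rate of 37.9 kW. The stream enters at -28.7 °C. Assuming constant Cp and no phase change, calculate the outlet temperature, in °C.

Q = 37.9 kW = 2274 kJ/min
ΔT = Q/(ṁ·Cp) = 2274/(38.8×2.44) = 24.02 K
T_out = -28.7 − 24.02 = -52.72 °C

T_out = -52.7 °C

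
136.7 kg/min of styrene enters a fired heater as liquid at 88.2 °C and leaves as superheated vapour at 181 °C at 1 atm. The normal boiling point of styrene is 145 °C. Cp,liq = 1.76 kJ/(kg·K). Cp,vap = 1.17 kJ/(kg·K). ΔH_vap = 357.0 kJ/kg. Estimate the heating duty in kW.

Q = 1140 kW

liquid 88.2→145 °C: 99.968 kJ/kg
vaporisation at 145 °C: 357 kJ/kg
vapour 145→181 °C: 42.12 kJ/kg
Δh = 99.968 + 357 + 42.12 = 499.09 kJ/kg
Q = ṁ·Δh = 136.7 kg/min × 499.09 kJ/kg = 68225 kJ/min
|Q| = 1137.1 kW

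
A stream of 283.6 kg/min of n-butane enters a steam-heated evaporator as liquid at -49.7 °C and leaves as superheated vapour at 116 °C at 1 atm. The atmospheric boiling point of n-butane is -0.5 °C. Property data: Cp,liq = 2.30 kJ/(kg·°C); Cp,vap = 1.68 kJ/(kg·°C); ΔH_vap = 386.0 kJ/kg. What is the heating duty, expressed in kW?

liquid -49.7→-0.5 °C: 113.16 kJ/kg
vaporisation at -0.5 °C: 386 kJ/kg
vapour -0.5→116 °C: 195.72 kJ/kg
Δh = 113.16 + 386 + 195.72 = 694.88 kJ/kg
Q = ṁ·Δh = 283.6 kg/min × 694.88 kJ/kg = 197070 kJ/min
|Q| = 3284.5 kW

Q = 3280 kW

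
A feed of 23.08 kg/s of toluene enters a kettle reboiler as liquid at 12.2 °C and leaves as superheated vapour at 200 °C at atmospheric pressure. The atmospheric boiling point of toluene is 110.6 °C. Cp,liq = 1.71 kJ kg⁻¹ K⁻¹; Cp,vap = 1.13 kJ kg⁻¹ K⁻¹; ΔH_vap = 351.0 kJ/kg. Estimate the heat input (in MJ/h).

Q = 51500 MJ/h

liquid 12.2→110.6 °C: 168.26 kJ/kg
vaporisation at 110.6 °C: 351 kJ/kg
vapour 110.6→200 °C: 101.02 kJ/kg
Δh = 168.26 + 351 + 101.02 = 620.29 kJ/kg
Q = ṁ·Δh = 23.08 kg/s × 620.29 kJ/kg = 14316 kJ/s
|Q| = 14316 kW = 51538 MJ/h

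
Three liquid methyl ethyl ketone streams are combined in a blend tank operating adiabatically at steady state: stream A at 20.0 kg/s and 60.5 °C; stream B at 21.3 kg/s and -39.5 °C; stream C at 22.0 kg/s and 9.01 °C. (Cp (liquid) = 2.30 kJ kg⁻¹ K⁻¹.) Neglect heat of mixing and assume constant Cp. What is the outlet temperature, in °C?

No heat crosses the boundary, so H_out = H_in.
T_out = Σ ṁᵢCp,ᵢTᵢ / Σ ṁᵢCp,ᵢ
      = 1303.8 / 145.59 = 8.9553 °C

T_out = 8.96 °C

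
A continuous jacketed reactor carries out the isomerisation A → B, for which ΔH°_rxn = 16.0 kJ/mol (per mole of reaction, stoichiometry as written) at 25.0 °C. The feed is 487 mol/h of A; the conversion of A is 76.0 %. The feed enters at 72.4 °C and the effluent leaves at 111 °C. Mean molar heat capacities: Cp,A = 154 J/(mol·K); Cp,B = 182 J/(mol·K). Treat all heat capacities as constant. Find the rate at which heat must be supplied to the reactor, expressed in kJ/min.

Q_in = 162 kJ/min

Extent of reaction ξ = 0.760 × 487 = 370.12 mol/h
Reaction term: ξ·ΔH°_rxn = 370.12 × 16.0 = 5921.9 kJ/h
Sensible, feed 72.4→25 °C: -3554.9 kJ/h
Outlet flows (mol/h): A 116.88, B 370.12
Sensible, products 25→111 °C: 7341.1 kJ/h
Q = ΔH = 9708.1 kJ/h = 2.6967 kW
Heat supplied = 161.8 kJ/min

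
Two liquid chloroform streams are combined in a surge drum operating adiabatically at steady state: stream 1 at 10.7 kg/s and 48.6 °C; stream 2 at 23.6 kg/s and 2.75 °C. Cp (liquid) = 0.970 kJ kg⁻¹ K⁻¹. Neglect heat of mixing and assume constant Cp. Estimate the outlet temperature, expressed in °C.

T_out = 17.1 °C

No heat crosses the boundary, so H_out = H_in.
Σ ṁᵢCp,ᵢTᵢ = 10.7×0.970×48.6 + 23.6×0.970×2.75 = 567.37
Σ ṁᵢCp,ᵢ = 10.7×0.970 + 23.6×0.970 = 33.271
T_out = 567.37 / 33.271 = 17.053 °C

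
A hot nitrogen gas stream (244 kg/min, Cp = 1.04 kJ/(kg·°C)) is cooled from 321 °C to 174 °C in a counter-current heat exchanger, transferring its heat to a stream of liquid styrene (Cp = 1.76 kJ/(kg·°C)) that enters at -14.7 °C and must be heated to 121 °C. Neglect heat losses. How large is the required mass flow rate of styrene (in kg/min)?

Heat released by hot stream: Q = 244 × 1.04 × (321 − 174) = 37303 kJ/min
Energy balance on cold side (adiabatic exchanger): Q = ṁ_c·Cp_c·(T_c,out − T_c,in)
ṁ_c = 37303 / [1.76 × (121 − -14.7)] = 156.19 kg/min

ṁ_c = 156 kg/min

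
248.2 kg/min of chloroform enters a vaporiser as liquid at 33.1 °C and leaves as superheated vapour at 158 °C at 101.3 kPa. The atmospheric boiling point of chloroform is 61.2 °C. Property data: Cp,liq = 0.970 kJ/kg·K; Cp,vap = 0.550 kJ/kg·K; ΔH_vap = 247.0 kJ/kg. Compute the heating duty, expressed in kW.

Q = 1350 kW

liquid 33.1→61.2 °C: 27.257 kJ/kg
vaporisation at 61.2 °C: 247 kJ/kg
vapour 61.2→158 °C: 53.24 kJ/kg
Δh = 27.257 + 247 + 53.24 = 327.5 kJ/kg
Q = ṁ·Δh = 248.2 kg/min × 327.5 kJ/kg = 81285 kJ/min
|Q| = 1354.7 kW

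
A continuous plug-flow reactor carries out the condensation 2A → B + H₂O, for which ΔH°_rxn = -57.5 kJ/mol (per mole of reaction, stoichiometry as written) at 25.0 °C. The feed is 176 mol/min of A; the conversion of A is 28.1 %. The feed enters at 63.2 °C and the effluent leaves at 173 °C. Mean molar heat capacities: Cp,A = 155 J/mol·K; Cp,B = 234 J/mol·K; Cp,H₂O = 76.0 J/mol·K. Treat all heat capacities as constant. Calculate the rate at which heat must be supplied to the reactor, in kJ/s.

Extent of reaction ξ = 0.281 × 176 / 2 = 24.728 mol/min
Reaction term: ξ·ΔH°_rxn = 24.728 × -57.5 = -1421.9 kJ/min
Sensible, feed 63.2→25 °C: -1042.1 kJ/min
Outlet flows (mol/min): A 126.54, B 24.728, H₂O 24.728
Sensible, products 25→173 °C: 4037.4 kJ/min
Q = ΔH = 1573.5 kJ/min = 26.225 kW
Heat supplied = 26.225 kJ/s

Q_in = 26.2 kJ/s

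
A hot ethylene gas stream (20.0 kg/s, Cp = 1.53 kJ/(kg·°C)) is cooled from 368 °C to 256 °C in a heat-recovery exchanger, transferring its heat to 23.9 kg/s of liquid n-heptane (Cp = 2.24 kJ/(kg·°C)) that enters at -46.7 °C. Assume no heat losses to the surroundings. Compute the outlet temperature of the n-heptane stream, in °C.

Heat released by hot stream: Q = 20.0 × 1.53 × (368 − 256) = 3427.2 kJ/s
Energy balance on cold side (adiabatic exchanger): Q = ṁ_c·Cp_c·(T_c,out − T_c,in)
T_c,out = -46.7 + 3427.2/(23.9 × 2.24) = 17.317 °C

T_c,out = 17.3 °C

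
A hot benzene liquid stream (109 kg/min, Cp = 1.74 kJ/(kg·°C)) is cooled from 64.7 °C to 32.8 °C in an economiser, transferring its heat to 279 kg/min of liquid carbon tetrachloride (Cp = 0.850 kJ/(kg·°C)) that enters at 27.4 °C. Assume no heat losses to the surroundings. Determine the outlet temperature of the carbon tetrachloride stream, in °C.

T_c,out = 52.9 °C

Heat released by hot stream: Q = 109 × 1.74 × (64.7 − 32.8) = 6050.2 kJ/min
Energy balance on cold side (adiabatic exchanger): Q = ṁ_c·Cp_c·(T_c,out − T_c,in)
T_c,out = 27.4 + 6050.2/(279 × 0.850) = 52.912 °C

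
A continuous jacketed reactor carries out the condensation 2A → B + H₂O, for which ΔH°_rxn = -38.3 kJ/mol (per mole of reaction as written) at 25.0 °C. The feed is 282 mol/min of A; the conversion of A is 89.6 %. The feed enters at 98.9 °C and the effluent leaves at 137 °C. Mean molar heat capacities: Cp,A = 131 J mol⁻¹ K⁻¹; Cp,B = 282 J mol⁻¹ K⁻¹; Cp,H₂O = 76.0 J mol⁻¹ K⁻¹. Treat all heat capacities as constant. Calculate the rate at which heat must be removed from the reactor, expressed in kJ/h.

Extent of reaction ξ = 0.896 × 282 / 2 = 126.34 mol/min
Reaction term: ξ·ΔH°_rxn = 126.34 × -38.3 = -4838.7 kJ/min
Sensible, feed 98.9→25 °C: -2730 kJ/min
Outlet flows (mol/min): A 29.328, B 126.34, H₂O 126.34
Sensible, products 25→137 °C: 5495.9 kJ/min
Q = ΔH = -2072.8 kJ/min = -34.547 kW
Heat removed = 124370 kJ/h

Q_out = 124000 kJ/h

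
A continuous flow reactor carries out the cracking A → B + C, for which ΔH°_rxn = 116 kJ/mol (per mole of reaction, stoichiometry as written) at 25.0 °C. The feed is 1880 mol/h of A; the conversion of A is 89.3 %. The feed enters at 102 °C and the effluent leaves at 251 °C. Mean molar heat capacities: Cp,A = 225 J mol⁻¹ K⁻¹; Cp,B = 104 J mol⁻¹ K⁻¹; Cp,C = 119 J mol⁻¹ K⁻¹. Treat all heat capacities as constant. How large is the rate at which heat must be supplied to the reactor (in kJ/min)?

Extent of reaction ξ = 0.893 × 1880 = 1678.8 mol/h
Reaction term: ξ·ΔH°_rxn = 1678.8 × 116 = 194750 kJ/h
Sensible, feed 102→25 °C: -32571 kJ/h
Outlet flows (mol/h): A 201.16, B 1678.8, C 1678.8
Sensible, products 25→251 °C: 94839 kJ/h
Q = ΔH = 257010 kJ/h = 71.393 kW
Heat supplied = 4283.6 kJ/min

Q_in = 4280 kJ/min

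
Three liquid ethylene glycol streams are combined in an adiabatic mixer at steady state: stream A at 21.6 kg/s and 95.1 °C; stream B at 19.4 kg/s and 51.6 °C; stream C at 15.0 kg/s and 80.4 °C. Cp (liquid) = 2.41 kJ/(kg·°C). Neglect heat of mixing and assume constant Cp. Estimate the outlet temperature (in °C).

Adiabatic, steady state ⇒ Σ ṁᵢCp,ᵢ(T_out − Tᵢ) = 0
Σ ṁᵢCp,ᵢTᵢ = 21.6×2.41×95.1 + 19.4×2.41×51.6 + 15.0×2.41×80.4 = 10269
Σ ṁᵢCp,ᵢ = 21.6×2.41 + 19.4×2.41 + 15.0×2.41 = 134.96
T_out = 10269 / 134.96 = 76.093 °C

T_out = 76.1 °C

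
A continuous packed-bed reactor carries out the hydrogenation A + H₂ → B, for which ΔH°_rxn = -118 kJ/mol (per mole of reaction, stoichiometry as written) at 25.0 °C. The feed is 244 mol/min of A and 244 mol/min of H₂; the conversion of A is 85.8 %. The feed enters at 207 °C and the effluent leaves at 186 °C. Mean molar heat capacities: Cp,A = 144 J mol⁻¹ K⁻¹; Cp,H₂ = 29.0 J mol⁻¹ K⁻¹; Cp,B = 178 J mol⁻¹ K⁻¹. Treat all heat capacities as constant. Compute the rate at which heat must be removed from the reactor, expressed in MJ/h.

Q_out = 1530 MJ/h

Extent of reaction ξ = 0.858 × 244 = 209.35 mol/min
Reaction term: ξ·ΔH°_rxn = 209.35 × -118 = -24704 kJ/min
Sensible, feed 207→25 °C: -7682.6 kJ/min
Outlet flows (mol/min): A 34.648, H₂ 34.648, B 209.35
Sensible, products 25→186 °C: 6964.7 kJ/min
Q = ΔH = -25421 kJ/min = -423.69 kW
Heat removed = 1525.3 MJ/h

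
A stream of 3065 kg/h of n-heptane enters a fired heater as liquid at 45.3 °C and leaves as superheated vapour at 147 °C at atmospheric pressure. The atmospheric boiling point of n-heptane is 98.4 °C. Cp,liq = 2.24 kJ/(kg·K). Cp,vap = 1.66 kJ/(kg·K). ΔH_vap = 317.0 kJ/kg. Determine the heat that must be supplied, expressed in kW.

Q = 440 kW

liquid 45.3→98.4 °C: 118.94 kJ/kg
vaporisation at 98.4 °C: 317 kJ/kg
vapour 98.4→147 °C: 80.676 kJ/kg
Δh = 118.94 + 317 + 80.676 = 516.62 kJ/kg
Q = ṁ·Δh = 3065 kg/h × 516.62 kJ/kg = 1.5834e+06 kJ/h
|Q| = 439.84 kW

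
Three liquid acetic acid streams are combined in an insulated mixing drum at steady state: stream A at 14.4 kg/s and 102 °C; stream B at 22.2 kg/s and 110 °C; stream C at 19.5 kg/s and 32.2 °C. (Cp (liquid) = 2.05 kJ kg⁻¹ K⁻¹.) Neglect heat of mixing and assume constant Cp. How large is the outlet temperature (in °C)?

Energy balance with Q = 0: Σ ṁᵢCp,ᵢ(T_out − Tᵢ) = 0
Σ ṁᵢCp,ᵢTᵢ = 14.4×2.05×102 + 22.2×2.05×110 + 19.5×2.05×32.2 = 9304.3
Σ ṁᵢCp,ᵢ = 14.4×2.05 + 22.2×2.05 + 19.5×2.05 = 115
T_out = 9304.3 / 115 = 80.904 °C

T_out = 80.9 °C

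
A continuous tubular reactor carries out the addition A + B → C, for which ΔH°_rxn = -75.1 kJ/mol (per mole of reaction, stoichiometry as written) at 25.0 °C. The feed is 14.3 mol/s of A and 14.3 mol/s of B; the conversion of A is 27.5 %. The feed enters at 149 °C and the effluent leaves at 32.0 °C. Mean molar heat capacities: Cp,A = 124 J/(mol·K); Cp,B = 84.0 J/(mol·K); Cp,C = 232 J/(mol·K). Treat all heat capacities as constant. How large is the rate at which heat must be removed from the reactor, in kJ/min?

Q_out = 38600 kJ/min

Extent of reaction ξ = 0.275 × 14.3 = 3.9325 mol/s
Reaction term: ξ·ΔH°_rxn = 3.9325 × -75.1 = -295.33 kJ/s
Sensible, feed 149→25 °C: -368.83 kJ/s
Outlet flows (mol/s): A 10.367, B 10.367, C 3.9325
Sensible, products 25→32.0 °C: 21.481 kJ/s
Q = ΔH = -642.67 kJ/s = -642.67 kW
Heat removed = 38560 kJ/min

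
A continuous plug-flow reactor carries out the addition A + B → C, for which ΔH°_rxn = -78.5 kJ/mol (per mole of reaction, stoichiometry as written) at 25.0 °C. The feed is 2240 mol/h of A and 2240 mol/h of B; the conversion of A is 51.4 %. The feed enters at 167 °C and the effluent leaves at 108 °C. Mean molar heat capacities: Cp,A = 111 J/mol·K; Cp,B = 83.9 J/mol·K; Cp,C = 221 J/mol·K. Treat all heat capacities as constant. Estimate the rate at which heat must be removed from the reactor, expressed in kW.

Extent of reaction ξ = 0.514 × 2240 = 1151.4 mol/h
Reaction term: ξ·ΔH°_rxn = 1151.4 × -78.5 = -90382 kJ/h
Sensible, feed 167→25 °C: -61994 kJ/h
Outlet flows (mol/h): A 1088.6, B 1088.6, C 1151.4
Sensible, products 25→108 °C: 38730 kJ/h
Q = ΔH = -113650 kJ/h = -31.568 kW
Heat removed = 31.568 kW

Q_out = 31.6 kW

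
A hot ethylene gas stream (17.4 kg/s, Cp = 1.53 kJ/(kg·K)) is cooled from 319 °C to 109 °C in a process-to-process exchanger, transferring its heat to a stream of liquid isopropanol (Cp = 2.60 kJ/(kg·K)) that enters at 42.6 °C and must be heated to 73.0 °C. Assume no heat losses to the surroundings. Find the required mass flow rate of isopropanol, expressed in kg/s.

ṁ_c = 70.7 kg/s

Heat released by hot stream: Q = 17.4 × 1.53 × (319 − 109) = 5590.6 kJ/s
Energy balance on cold side (adiabatic exchanger): Q = ṁ_c·Cp_c·(T_c,out − T_c,in)
ṁ_c = 5590.6 / [2.60 × (73.0 − 42.6)] = 70.732 kg/s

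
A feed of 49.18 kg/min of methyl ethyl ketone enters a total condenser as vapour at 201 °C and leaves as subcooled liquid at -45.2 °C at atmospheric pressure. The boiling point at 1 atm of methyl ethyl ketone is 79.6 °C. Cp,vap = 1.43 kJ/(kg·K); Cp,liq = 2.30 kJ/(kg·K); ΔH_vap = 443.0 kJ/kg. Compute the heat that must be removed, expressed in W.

vapour 201→79.6 °C: -173.6 kJ/kg
condensation at 79.6 °C: -443 kJ/kg
liquid 79.6→-45.2 °C: -287.04 kJ/kg
Δh = -173.6 + -443 + -287.04 = -903.64 kJ/kg
Q = ṁ·Δh = 49.18 kg/min × -903.64 kJ/kg = -44441 kJ/min
|Q| = 740.69 kW = 740690 W

Q_c = 741000 W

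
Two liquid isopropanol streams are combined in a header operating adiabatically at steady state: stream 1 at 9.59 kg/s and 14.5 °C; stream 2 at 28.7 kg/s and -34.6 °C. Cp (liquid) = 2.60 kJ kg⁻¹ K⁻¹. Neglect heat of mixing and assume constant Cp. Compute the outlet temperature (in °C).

Adiabatic, steady state ⇒ Σ ṁᵢCp,ᵢ(T_out − Tᵢ) = 0
T_out = Σ ṁᵢCp,ᵢTᵢ / Σ ṁᵢCp,ᵢ
      = -2220.3 / 99.554 = -22.303 °C

T_out = -22.3 °C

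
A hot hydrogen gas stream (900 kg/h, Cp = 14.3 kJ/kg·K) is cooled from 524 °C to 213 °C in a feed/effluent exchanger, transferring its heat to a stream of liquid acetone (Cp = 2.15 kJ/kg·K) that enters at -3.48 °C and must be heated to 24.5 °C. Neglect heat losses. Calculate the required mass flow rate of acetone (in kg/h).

ṁ_c = 66500 kg/h

Heat released by hot stream: Q = 900 × 14.3 × (524 − 213) = 4.0026e+06 kJ/h
Energy balance on cold side (adiabatic exchanger): Q = ṁ_c·Cp_c·(T_c,out − T_c,in)
ṁ_c = 4.0026e+06 / [2.15 × (24.5 − -3.48)] = 66535 kg/h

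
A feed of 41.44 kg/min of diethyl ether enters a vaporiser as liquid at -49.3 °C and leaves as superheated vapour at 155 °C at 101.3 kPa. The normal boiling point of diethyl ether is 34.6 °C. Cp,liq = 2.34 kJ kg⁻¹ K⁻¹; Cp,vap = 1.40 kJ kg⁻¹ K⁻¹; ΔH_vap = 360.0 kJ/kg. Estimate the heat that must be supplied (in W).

liquid -49.3→34.6 °C: 196.33 kJ/kg
vaporisation at 34.6 °C: 360 kJ/kg
vapour 34.6→155 °C: 168.56 kJ/kg
Δh = 196.33 + 360 + 168.56 = 724.89 kJ/kg
Q = ṁ·Δh = 41.44 kg/min × 724.89 kJ/kg = 30039 kJ/min
|Q| = 500.65 kW = 500650 W

Q = 501000 W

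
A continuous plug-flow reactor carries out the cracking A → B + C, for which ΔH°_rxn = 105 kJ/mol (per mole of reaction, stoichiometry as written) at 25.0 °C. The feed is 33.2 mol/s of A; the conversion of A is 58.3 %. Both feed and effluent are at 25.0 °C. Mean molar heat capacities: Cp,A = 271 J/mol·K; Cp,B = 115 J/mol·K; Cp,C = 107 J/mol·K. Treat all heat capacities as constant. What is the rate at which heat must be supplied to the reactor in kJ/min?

Extent of reaction ξ = 0.583 × 33.2 = 19.356 mol/s
Reaction term: ξ·ΔH°_rxn = 19.356 × 105 = 2032.3 kJ/s
Q = ΔH = 2032.3 kJ/s = 2032.3 kW
Heat supplied = 121940 kJ/min

Q_in = 122000 kJ/min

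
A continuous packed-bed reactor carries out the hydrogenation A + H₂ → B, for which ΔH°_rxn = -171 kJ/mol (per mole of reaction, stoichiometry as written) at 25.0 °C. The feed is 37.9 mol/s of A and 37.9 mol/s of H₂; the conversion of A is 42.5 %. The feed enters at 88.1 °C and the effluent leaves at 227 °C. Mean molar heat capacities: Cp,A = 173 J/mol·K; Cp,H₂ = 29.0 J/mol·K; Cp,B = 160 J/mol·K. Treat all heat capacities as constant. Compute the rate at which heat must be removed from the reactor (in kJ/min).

Q_out = 110000 kJ/min

Extent of reaction ξ = 0.425 × 37.9 = 16.107 mol/s
Reaction term: ξ·ΔH°_rxn = 16.107 × -171 = -2754.4 kJ/s
Sensible, feed 88.1→25 °C: -483.08 kJ/s
Outlet flows (mol/s): A 21.793, H₂ 21.793, B 16.107
Sensible, products 25→227 °C: 1409.8 kJ/s
Q = ΔH = -1827.6 kJ/s = -1827.6 kW
Heat removed = 109660 kJ/min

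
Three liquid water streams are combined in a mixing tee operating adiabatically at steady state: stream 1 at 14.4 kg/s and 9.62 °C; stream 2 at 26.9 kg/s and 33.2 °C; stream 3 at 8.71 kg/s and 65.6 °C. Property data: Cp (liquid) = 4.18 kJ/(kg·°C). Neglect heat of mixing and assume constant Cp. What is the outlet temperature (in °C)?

T_out = 32.1 °C

Adiabatic, steady state ⇒ Σ ṁᵢCp,ᵢ(T_out − Tᵢ) = 0
Σ ṁᵢCp,ᵢTᵢ = 14.4×4.18×9.62 + 26.9×4.18×33.2 + 8.71×4.18×65.6 = 6700.5
Σ ṁᵢCp,ᵢ = 14.4×4.18 + 26.9×4.18 + 8.71×4.18 = 209.04
T_out = 6700.5 / 209.04 = 32.053 °C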